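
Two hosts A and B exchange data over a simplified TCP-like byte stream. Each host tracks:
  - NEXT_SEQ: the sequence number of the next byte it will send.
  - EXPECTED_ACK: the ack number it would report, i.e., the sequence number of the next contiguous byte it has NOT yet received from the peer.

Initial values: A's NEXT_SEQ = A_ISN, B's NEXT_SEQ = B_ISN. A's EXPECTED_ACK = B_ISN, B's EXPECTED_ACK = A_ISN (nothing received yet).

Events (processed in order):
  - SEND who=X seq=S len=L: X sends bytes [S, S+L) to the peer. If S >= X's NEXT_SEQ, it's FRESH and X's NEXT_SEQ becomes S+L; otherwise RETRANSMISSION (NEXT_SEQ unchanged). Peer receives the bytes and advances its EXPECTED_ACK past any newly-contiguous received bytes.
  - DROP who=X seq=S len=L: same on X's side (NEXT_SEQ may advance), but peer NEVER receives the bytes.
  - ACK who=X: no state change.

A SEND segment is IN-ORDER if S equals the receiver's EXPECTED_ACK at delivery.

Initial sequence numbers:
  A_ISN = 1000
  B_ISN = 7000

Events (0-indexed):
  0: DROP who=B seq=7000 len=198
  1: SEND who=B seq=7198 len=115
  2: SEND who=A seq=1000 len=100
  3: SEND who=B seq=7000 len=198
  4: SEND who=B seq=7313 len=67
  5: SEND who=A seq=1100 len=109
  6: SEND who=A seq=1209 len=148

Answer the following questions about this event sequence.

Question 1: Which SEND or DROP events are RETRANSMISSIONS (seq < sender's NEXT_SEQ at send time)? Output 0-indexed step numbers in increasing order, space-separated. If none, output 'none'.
Answer: 3

Derivation:
Step 0: DROP seq=7000 -> fresh
Step 1: SEND seq=7198 -> fresh
Step 2: SEND seq=1000 -> fresh
Step 3: SEND seq=7000 -> retransmit
Step 4: SEND seq=7313 -> fresh
Step 5: SEND seq=1100 -> fresh
Step 6: SEND seq=1209 -> fresh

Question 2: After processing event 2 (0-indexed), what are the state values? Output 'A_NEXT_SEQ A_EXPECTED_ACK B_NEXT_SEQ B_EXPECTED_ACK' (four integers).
After event 0: A_seq=1000 A_ack=7000 B_seq=7198 B_ack=1000
After event 1: A_seq=1000 A_ack=7000 B_seq=7313 B_ack=1000
After event 2: A_seq=1100 A_ack=7000 B_seq=7313 B_ack=1100

1100 7000 7313 1100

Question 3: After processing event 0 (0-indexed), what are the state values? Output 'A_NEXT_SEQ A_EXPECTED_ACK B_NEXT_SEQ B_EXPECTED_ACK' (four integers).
After event 0: A_seq=1000 A_ack=7000 B_seq=7198 B_ack=1000

1000 7000 7198 1000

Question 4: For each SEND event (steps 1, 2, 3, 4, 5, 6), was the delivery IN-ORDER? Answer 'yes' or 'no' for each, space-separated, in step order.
Answer: no yes yes yes yes yes

Derivation:
Step 1: SEND seq=7198 -> out-of-order
Step 2: SEND seq=1000 -> in-order
Step 3: SEND seq=7000 -> in-order
Step 4: SEND seq=7313 -> in-order
Step 5: SEND seq=1100 -> in-order
Step 6: SEND seq=1209 -> in-order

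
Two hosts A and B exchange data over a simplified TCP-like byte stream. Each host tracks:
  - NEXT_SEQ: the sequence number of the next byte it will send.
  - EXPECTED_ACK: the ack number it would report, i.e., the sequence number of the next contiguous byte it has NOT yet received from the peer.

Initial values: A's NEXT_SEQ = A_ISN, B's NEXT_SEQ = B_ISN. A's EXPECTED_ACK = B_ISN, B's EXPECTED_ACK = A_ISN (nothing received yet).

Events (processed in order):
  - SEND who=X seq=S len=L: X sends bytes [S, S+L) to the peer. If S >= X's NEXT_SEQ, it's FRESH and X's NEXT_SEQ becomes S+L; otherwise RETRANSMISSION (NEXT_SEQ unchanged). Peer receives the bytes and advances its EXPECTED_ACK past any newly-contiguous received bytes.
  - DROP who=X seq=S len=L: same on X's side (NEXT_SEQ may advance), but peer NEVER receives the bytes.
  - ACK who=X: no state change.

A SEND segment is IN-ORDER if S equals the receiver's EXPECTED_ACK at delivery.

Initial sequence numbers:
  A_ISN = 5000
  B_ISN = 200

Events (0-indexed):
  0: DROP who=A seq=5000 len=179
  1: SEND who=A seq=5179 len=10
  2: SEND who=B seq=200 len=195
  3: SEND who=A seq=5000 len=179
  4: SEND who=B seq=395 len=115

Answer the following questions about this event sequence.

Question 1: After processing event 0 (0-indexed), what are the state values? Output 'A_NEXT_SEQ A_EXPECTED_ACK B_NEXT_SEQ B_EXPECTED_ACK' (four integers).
After event 0: A_seq=5179 A_ack=200 B_seq=200 B_ack=5000

5179 200 200 5000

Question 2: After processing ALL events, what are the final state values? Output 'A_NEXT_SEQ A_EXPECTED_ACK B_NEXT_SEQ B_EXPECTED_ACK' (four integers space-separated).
After event 0: A_seq=5179 A_ack=200 B_seq=200 B_ack=5000
After event 1: A_seq=5189 A_ack=200 B_seq=200 B_ack=5000
After event 2: A_seq=5189 A_ack=395 B_seq=395 B_ack=5000
After event 3: A_seq=5189 A_ack=395 B_seq=395 B_ack=5189
After event 4: A_seq=5189 A_ack=510 B_seq=510 B_ack=5189

Answer: 5189 510 510 5189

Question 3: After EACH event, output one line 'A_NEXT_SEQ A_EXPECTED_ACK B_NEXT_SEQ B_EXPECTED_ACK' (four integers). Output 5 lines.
5179 200 200 5000
5189 200 200 5000
5189 395 395 5000
5189 395 395 5189
5189 510 510 5189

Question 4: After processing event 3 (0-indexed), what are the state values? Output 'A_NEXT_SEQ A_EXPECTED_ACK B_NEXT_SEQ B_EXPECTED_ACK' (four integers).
After event 0: A_seq=5179 A_ack=200 B_seq=200 B_ack=5000
After event 1: A_seq=5189 A_ack=200 B_seq=200 B_ack=5000
After event 2: A_seq=5189 A_ack=395 B_seq=395 B_ack=5000
After event 3: A_seq=5189 A_ack=395 B_seq=395 B_ack=5189

5189 395 395 5189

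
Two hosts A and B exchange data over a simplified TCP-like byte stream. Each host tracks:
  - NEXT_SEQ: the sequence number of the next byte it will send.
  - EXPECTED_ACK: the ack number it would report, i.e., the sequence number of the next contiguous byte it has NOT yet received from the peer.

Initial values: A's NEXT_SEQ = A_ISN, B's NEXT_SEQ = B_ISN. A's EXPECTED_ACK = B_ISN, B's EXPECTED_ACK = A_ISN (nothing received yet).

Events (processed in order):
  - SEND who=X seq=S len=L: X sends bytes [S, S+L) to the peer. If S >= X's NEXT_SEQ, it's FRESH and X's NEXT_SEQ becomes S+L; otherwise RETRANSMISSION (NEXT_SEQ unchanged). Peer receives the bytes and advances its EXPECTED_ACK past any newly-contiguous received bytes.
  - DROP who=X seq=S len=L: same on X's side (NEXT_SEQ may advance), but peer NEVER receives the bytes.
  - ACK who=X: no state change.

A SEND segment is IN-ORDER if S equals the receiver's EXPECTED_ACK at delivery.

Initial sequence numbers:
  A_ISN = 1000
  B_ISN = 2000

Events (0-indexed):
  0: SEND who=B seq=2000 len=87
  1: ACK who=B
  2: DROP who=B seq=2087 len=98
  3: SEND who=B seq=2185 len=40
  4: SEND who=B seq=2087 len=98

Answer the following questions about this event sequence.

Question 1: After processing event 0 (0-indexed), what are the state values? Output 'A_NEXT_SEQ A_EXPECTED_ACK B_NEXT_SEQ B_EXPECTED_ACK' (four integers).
After event 0: A_seq=1000 A_ack=2087 B_seq=2087 B_ack=1000

1000 2087 2087 1000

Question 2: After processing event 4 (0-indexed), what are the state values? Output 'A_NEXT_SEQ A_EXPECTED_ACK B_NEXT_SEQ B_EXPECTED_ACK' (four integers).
After event 0: A_seq=1000 A_ack=2087 B_seq=2087 B_ack=1000
After event 1: A_seq=1000 A_ack=2087 B_seq=2087 B_ack=1000
After event 2: A_seq=1000 A_ack=2087 B_seq=2185 B_ack=1000
After event 3: A_seq=1000 A_ack=2087 B_seq=2225 B_ack=1000
After event 4: A_seq=1000 A_ack=2225 B_seq=2225 B_ack=1000

1000 2225 2225 1000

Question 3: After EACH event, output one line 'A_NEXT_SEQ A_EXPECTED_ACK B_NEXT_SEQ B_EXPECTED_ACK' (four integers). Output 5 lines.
1000 2087 2087 1000
1000 2087 2087 1000
1000 2087 2185 1000
1000 2087 2225 1000
1000 2225 2225 1000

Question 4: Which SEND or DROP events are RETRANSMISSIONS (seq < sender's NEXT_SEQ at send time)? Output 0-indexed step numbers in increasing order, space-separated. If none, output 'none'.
Step 0: SEND seq=2000 -> fresh
Step 2: DROP seq=2087 -> fresh
Step 3: SEND seq=2185 -> fresh
Step 4: SEND seq=2087 -> retransmit

Answer: 4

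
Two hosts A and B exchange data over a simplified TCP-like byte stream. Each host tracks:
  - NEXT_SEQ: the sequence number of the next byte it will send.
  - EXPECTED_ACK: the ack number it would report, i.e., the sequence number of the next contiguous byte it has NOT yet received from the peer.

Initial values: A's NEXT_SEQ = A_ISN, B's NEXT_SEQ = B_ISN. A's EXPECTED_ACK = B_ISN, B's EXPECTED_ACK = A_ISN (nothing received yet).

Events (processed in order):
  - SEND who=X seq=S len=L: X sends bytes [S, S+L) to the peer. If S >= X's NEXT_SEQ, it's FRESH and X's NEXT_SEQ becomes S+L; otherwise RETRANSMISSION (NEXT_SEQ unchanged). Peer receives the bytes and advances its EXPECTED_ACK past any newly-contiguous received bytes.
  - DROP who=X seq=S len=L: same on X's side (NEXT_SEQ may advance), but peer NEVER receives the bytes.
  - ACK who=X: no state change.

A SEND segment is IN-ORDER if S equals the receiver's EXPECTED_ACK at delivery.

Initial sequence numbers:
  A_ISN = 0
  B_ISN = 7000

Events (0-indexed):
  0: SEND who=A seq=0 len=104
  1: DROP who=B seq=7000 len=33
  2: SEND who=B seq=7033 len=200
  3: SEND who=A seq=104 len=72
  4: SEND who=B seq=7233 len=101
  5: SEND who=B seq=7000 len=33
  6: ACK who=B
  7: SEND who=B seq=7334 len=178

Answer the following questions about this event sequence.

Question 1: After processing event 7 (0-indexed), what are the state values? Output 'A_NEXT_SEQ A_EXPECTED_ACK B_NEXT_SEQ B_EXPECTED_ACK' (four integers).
After event 0: A_seq=104 A_ack=7000 B_seq=7000 B_ack=104
After event 1: A_seq=104 A_ack=7000 B_seq=7033 B_ack=104
After event 2: A_seq=104 A_ack=7000 B_seq=7233 B_ack=104
After event 3: A_seq=176 A_ack=7000 B_seq=7233 B_ack=176
After event 4: A_seq=176 A_ack=7000 B_seq=7334 B_ack=176
After event 5: A_seq=176 A_ack=7334 B_seq=7334 B_ack=176
After event 6: A_seq=176 A_ack=7334 B_seq=7334 B_ack=176
After event 7: A_seq=176 A_ack=7512 B_seq=7512 B_ack=176

176 7512 7512 176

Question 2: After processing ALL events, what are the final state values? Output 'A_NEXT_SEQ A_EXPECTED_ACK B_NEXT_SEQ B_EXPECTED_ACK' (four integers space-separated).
After event 0: A_seq=104 A_ack=7000 B_seq=7000 B_ack=104
After event 1: A_seq=104 A_ack=7000 B_seq=7033 B_ack=104
After event 2: A_seq=104 A_ack=7000 B_seq=7233 B_ack=104
After event 3: A_seq=176 A_ack=7000 B_seq=7233 B_ack=176
After event 4: A_seq=176 A_ack=7000 B_seq=7334 B_ack=176
After event 5: A_seq=176 A_ack=7334 B_seq=7334 B_ack=176
After event 6: A_seq=176 A_ack=7334 B_seq=7334 B_ack=176
After event 7: A_seq=176 A_ack=7512 B_seq=7512 B_ack=176

Answer: 176 7512 7512 176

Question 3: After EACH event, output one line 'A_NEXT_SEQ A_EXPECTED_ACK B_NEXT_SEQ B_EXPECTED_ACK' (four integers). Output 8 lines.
104 7000 7000 104
104 7000 7033 104
104 7000 7233 104
176 7000 7233 176
176 7000 7334 176
176 7334 7334 176
176 7334 7334 176
176 7512 7512 176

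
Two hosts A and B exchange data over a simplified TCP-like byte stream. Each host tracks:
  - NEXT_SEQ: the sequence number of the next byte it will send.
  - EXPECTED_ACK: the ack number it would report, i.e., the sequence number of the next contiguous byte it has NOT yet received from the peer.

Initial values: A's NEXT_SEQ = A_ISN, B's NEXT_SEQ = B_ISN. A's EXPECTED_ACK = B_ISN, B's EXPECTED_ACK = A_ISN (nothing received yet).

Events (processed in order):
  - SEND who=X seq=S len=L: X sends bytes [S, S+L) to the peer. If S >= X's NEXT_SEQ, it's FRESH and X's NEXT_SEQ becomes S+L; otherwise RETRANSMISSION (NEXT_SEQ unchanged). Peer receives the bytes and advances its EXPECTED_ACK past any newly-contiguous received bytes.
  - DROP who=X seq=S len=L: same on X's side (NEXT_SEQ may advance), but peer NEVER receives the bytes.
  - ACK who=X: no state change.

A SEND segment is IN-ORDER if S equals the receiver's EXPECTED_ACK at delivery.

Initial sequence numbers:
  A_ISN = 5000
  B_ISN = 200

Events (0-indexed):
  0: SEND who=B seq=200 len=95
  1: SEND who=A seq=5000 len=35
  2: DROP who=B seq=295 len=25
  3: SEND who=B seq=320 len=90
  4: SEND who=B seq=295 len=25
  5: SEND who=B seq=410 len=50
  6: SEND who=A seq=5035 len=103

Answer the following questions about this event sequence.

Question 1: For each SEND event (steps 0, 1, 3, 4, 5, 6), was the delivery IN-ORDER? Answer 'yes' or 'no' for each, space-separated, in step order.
Answer: yes yes no yes yes yes

Derivation:
Step 0: SEND seq=200 -> in-order
Step 1: SEND seq=5000 -> in-order
Step 3: SEND seq=320 -> out-of-order
Step 4: SEND seq=295 -> in-order
Step 5: SEND seq=410 -> in-order
Step 6: SEND seq=5035 -> in-order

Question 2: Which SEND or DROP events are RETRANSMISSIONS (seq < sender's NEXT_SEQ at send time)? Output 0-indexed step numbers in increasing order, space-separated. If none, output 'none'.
Answer: 4

Derivation:
Step 0: SEND seq=200 -> fresh
Step 1: SEND seq=5000 -> fresh
Step 2: DROP seq=295 -> fresh
Step 3: SEND seq=320 -> fresh
Step 4: SEND seq=295 -> retransmit
Step 5: SEND seq=410 -> fresh
Step 6: SEND seq=5035 -> fresh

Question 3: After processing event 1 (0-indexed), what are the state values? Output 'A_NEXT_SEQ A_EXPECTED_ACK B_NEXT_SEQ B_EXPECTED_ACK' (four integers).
After event 0: A_seq=5000 A_ack=295 B_seq=295 B_ack=5000
After event 1: A_seq=5035 A_ack=295 B_seq=295 B_ack=5035

5035 295 295 5035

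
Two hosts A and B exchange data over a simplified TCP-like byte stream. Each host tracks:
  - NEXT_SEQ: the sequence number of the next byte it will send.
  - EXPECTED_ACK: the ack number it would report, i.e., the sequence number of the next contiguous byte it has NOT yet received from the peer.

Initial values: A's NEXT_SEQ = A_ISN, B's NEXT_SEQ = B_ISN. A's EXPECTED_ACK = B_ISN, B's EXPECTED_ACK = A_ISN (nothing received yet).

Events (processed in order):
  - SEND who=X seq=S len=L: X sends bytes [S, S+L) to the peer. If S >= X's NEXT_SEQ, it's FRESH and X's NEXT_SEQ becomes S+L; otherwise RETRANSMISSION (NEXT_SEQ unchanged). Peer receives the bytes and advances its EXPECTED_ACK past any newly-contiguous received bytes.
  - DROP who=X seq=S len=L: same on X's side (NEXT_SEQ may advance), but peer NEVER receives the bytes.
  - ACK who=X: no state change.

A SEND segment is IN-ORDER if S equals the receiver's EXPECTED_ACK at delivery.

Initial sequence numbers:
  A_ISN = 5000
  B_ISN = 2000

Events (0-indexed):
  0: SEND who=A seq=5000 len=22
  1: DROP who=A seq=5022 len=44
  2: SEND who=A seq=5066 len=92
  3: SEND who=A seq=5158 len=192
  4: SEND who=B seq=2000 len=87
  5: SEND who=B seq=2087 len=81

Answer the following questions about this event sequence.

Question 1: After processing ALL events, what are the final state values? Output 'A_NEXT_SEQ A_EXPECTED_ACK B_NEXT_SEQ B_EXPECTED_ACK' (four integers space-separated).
After event 0: A_seq=5022 A_ack=2000 B_seq=2000 B_ack=5022
After event 1: A_seq=5066 A_ack=2000 B_seq=2000 B_ack=5022
After event 2: A_seq=5158 A_ack=2000 B_seq=2000 B_ack=5022
After event 3: A_seq=5350 A_ack=2000 B_seq=2000 B_ack=5022
After event 4: A_seq=5350 A_ack=2087 B_seq=2087 B_ack=5022
After event 5: A_seq=5350 A_ack=2168 B_seq=2168 B_ack=5022

Answer: 5350 2168 2168 5022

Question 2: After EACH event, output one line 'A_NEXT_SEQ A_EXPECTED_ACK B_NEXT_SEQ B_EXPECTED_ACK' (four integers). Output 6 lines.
5022 2000 2000 5022
5066 2000 2000 5022
5158 2000 2000 5022
5350 2000 2000 5022
5350 2087 2087 5022
5350 2168 2168 5022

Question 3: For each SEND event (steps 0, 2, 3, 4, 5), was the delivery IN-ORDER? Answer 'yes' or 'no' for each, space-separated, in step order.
Step 0: SEND seq=5000 -> in-order
Step 2: SEND seq=5066 -> out-of-order
Step 3: SEND seq=5158 -> out-of-order
Step 4: SEND seq=2000 -> in-order
Step 5: SEND seq=2087 -> in-order

Answer: yes no no yes yes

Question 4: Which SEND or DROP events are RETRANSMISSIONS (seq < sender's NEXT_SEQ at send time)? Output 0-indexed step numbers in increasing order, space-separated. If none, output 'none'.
Answer: none

Derivation:
Step 0: SEND seq=5000 -> fresh
Step 1: DROP seq=5022 -> fresh
Step 2: SEND seq=5066 -> fresh
Step 3: SEND seq=5158 -> fresh
Step 4: SEND seq=2000 -> fresh
Step 5: SEND seq=2087 -> fresh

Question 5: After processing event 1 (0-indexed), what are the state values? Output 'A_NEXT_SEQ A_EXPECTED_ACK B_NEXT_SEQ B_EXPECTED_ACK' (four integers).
After event 0: A_seq=5022 A_ack=2000 B_seq=2000 B_ack=5022
After event 1: A_seq=5066 A_ack=2000 B_seq=2000 B_ack=5022

5066 2000 2000 5022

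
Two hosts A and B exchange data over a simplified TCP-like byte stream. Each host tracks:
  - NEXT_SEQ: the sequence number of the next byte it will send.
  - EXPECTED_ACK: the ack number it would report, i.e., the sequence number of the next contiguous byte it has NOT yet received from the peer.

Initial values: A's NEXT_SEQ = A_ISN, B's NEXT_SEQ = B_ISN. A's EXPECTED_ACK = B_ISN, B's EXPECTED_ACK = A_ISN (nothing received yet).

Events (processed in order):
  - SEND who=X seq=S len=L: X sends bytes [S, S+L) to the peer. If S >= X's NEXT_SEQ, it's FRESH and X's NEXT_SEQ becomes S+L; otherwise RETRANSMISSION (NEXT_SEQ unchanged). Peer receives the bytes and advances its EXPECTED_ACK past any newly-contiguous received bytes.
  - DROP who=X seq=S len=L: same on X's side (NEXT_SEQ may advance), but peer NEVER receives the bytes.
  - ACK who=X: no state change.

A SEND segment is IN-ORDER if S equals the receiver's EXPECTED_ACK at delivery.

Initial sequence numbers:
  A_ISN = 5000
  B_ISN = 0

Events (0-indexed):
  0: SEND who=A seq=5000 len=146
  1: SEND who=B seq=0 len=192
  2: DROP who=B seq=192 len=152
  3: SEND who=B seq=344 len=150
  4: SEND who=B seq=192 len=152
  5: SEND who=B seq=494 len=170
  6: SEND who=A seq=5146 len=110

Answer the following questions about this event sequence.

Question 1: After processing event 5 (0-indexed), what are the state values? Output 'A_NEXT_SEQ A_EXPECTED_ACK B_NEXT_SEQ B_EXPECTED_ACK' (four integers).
After event 0: A_seq=5146 A_ack=0 B_seq=0 B_ack=5146
After event 1: A_seq=5146 A_ack=192 B_seq=192 B_ack=5146
After event 2: A_seq=5146 A_ack=192 B_seq=344 B_ack=5146
After event 3: A_seq=5146 A_ack=192 B_seq=494 B_ack=5146
After event 4: A_seq=5146 A_ack=494 B_seq=494 B_ack=5146
After event 5: A_seq=5146 A_ack=664 B_seq=664 B_ack=5146

5146 664 664 5146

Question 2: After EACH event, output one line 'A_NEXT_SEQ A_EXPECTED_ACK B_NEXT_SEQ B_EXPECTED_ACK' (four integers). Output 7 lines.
5146 0 0 5146
5146 192 192 5146
5146 192 344 5146
5146 192 494 5146
5146 494 494 5146
5146 664 664 5146
5256 664 664 5256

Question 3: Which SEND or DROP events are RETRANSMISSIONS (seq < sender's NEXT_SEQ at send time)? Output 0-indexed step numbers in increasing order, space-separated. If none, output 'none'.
Step 0: SEND seq=5000 -> fresh
Step 1: SEND seq=0 -> fresh
Step 2: DROP seq=192 -> fresh
Step 3: SEND seq=344 -> fresh
Step 4: SEND seq=192 -> retransmit
Step 5: SEND seq=494 -> fresh
Step 6: SEND seq=5146 -> fresh

Answer: 4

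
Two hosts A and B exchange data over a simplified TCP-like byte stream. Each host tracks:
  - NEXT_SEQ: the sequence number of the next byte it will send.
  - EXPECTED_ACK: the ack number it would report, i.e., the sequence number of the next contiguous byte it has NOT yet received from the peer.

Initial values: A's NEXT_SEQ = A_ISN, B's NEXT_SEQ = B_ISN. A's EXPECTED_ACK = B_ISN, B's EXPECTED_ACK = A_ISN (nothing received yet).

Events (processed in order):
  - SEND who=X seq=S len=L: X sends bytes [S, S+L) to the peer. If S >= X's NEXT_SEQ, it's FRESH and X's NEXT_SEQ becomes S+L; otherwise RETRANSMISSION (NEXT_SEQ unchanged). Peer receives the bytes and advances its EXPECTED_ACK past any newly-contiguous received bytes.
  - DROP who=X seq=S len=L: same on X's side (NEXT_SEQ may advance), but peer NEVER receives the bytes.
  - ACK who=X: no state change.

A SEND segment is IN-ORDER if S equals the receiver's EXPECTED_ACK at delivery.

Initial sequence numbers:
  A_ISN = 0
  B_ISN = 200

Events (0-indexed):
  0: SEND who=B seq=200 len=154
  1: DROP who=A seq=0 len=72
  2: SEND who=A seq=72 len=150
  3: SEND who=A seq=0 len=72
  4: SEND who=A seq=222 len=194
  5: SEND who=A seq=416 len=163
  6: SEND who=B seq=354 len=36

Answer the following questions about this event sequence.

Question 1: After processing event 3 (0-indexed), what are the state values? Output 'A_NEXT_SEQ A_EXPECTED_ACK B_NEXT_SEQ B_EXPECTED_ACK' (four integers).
After event 0: A_seq=0 A_ack=354 B_seq=354 B_ack=0
After event 1: A_seq=72 A_ack=354 B_seq=354 B_ack=0
After event 2: A_seq=222 A_ack=354 B_seq=354 B_ack=0
After event 3: A_seq=222 A_ack=354 B_seq=354 B_ack=222

222 354 354 222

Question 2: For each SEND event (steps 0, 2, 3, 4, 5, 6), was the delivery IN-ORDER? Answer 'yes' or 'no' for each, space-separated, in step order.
Answer: yes no yes yes yes yes

Derivation:
Step 0: SEND seq=200 -> in-order
Step 2: SEND seq=72 -> out-of-order
Step 3: SEND seq=0 -> in-order
Step 4: SEND seq=222 -> in-order
Step 5: SEND seq=416 -> in-order
Step 6: SEND seq=354 -> in-order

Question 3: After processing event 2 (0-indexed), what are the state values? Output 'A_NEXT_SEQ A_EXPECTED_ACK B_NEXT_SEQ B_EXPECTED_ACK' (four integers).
After event 0: A_seq=0 A_ack=354 B_seq=354 B_ack=0
After event 1: A_seq=72 A_ack=354 B_seq=354 B_ack=0
After event 2: A_seq=222 A_ack=354 B_seq=354 B_ack=0

222 354 354 0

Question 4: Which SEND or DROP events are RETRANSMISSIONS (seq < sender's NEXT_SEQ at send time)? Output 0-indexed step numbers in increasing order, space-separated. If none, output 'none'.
Step 0: SEND seq=200 -> fresh
Step 1: DROP seq=0 -> fresh
Step 2: SEND seq=72 -> fresh
Step 3: SEND seq=0 -> retransmit
Step 4: SEND seq=222 -> fresh
Step 5: SEND seq=416 -> fresh
Step 6: SEND seq=354 -> fresh

Answer: 3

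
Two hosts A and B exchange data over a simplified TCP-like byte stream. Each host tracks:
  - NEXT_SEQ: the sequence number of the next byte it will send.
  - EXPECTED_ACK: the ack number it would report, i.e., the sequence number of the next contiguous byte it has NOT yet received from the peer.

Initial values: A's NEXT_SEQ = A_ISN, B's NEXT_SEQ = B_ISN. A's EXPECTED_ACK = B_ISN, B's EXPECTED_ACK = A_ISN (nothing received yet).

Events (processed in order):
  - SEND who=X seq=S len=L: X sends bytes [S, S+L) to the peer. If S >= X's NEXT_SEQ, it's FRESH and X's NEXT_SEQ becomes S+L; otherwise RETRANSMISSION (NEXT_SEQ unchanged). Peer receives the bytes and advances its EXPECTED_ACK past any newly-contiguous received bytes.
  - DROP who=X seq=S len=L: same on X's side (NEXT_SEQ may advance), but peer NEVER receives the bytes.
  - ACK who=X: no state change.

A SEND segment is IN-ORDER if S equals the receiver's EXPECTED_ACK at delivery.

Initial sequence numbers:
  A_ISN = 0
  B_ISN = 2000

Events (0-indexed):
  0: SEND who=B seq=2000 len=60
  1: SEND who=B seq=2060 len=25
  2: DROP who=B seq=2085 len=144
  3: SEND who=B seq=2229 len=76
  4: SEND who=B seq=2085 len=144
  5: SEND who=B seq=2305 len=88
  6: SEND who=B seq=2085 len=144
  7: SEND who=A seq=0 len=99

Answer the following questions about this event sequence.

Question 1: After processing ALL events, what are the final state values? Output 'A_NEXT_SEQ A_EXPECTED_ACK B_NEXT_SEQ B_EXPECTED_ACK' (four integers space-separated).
Answer: 99 2393 2393 99

Derivation:
After event 0: A_seq=0 A_ack=2060 B_seq=2060 B_ack=0
After event 1: A_seq=0 A_ack=2085 B_seq=2085 B_ack=0
After event 2: A_seq=0 A_ack=2085 B_seq=2229 B_ack=0
After event 3: A_seq=0 A_ack=2085 B_seq=2305 B_ack=0
After event 4: A_seq=0 A_ack=2305 B_seq=2305 B_ack=0
After event 5: A_seq=0 A_ack=2393 B_seq=2393 B_ack=0
After event 6: A_seq=0 A_ack=2393 B_seq=2393 B_ack=0
After event 7: A_seq=99 A_ack=2393 B_seq=2393 B_ack=99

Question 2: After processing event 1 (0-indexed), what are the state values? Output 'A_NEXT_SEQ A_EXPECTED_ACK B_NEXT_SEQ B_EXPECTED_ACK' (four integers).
After event 0: A_seq=0 A_ack=2060 B_seq=2060 B_ack=0
After event 1: A_seq=0 A_ack=2085 B_seq=2085 B_ack=0

0 2085 2085 0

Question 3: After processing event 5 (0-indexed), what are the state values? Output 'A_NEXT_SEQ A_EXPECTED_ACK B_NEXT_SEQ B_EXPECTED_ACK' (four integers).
After event 0: A_seq=0 A_ack=2060 B_seq=2060 B_ack=0
After event 1: A_seq=0 A_ack=2085 B_seq=2085 B_ack=0
After event 2: A_seq=0 A_ack=2085 B_seq=2229 B_ack=0
After event 3: A_seq=0 A_ack=2085 B_seq=2305 B_ack=0
After event 4: A_seq=0 A_ack=2305 B_seq=2305 B_ack=0
After event 5: A_seq=0 A_ack=2393 B_seq=2393 B_ack=0

0 2393 2393 0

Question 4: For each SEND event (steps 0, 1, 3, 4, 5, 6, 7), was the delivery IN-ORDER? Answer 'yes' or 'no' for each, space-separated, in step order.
Step 0: SEND seq=2000 -> in-order
Step 1: SEND seq=2060 -> in-order
Step 3: SEND seq=2229 -> out-of-order
Step 4: SEND seq=2085 -> in-order
Step 5: SEND seq=2305 -> in-order
Step 6: SEND seq=2085 -> out-of-order
Step 7: SEND seq=0 -> in-order

Answer: yes yes no yes yes no yes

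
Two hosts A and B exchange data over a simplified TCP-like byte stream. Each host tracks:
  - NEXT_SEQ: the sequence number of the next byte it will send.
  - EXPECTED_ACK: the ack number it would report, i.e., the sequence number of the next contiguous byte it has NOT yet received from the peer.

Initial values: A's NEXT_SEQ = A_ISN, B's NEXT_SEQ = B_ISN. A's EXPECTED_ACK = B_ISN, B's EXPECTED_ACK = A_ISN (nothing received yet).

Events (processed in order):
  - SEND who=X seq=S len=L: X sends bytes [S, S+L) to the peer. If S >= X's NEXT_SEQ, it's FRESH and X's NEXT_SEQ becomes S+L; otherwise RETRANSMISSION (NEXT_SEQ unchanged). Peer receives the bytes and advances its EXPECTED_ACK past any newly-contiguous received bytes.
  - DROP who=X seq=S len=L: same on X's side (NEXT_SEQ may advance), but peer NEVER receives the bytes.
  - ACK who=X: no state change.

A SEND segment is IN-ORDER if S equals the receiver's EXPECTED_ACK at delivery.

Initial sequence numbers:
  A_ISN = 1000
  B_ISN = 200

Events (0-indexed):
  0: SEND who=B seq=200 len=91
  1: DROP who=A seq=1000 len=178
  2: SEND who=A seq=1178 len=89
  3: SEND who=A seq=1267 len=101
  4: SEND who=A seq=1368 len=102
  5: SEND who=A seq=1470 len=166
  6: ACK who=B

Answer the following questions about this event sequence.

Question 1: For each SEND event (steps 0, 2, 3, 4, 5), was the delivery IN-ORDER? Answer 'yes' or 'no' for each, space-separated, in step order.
Step 0: SEND seq=200 -> in-order
Step 2: SEND seq=1178 -> out-of-order
Step 3: SEND seq=1267 -> out-of-order
Step 4: SEND seq=1368 -> out-of-order
Step 5: SEND seq=1470 -> out-of-order

Answer: yes no no no no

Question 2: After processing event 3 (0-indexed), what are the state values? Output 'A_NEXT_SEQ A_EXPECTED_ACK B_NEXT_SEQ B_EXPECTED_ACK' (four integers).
After event 0: A_seq=1000 A_ack=291 B_seq=291 B_ack=1000
After event 1: A_seq=1178 A_ack=291 B_seq=291 B_ack=1000
After event 2: A_seq=1267 A_ack=291 B_seq=291 B_ack=1000
After event 3: A_seq=1368 A_ack=291 B_seq=291 B_ack=1000

1368 291 291 1000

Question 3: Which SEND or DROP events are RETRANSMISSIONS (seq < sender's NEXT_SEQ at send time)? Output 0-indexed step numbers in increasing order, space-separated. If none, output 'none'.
Answer: none

Derivation:
Step 0: SEND seq=200 -> fresh
Step 1: DROP seq=1000 -> fresh
Step 2: SEND seq=1178 -> fresh
Step 3: SEND seq=1267 -> fresh
Step 4: SEND seq=1368 -> fresh
Step 5: SEND seq=1470 -> fresh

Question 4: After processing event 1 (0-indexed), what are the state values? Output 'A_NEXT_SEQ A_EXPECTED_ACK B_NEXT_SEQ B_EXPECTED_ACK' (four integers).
After event 0: A_seq=1000 A_ack=291 B_seq=291 B_ack=1000
After event 1: A_seq=1178 A_ack=291 B_seq=291 B_ack=1000

1178 291 291 1000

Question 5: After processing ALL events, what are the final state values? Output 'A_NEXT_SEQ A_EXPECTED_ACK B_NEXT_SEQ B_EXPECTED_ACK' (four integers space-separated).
Answer: 1636 291 291 1000

Derivation:
After event 0: A_seq=1000 A_ack=291 B_seq=291 B_ack=1000
After event 1: A_seq=1178 A_ack=291 B_seq=291 B_ack=1000
After event 2: A_seq=1267 A_ack=291 B_seq=291 B_ack=1000
After event 3: A_seq=1368 A_ack=291 B_seq=291 B_ack=1000
After event 4: A_seq=1470 A_ack=291 B_seq=291 B_ack=1000
After event 5: A_seq=1636 A_ack=291 B_seq=291 B_ack=1000
After event 6: A_seq=1636 A_ack=291 B_seq=291 B_ack=1000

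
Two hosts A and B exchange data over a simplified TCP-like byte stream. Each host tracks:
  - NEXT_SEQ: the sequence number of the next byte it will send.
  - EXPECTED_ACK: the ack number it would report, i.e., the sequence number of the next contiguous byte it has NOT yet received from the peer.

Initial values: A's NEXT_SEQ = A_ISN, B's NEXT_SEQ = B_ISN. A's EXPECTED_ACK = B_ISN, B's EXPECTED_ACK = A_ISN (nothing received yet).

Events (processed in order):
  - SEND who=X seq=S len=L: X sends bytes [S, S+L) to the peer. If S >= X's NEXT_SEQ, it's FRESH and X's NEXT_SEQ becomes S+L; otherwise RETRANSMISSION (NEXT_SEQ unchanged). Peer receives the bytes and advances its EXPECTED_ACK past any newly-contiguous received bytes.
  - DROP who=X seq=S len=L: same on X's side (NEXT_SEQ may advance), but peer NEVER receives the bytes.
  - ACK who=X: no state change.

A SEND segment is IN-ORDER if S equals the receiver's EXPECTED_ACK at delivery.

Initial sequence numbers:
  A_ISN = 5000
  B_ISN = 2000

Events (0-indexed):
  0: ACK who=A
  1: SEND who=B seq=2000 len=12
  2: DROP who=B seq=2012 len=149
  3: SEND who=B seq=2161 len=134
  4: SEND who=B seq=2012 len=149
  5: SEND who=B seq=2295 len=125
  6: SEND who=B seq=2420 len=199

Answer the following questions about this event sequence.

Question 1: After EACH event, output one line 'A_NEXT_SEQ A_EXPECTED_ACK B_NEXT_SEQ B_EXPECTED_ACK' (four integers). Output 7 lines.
5000 2000 2000 5000
5000 2012 2012 5000
5000 2012 2161 5000
5000 2012 2295 5000
5000 2295 2295 5000
5000 2420 2420 5000
5000 2619 2619 5000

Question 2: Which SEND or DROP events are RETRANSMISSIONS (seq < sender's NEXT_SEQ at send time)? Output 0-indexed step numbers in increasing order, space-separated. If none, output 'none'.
Answer: 4

Derivation:
Step 1: SEND seq=2000 -> fresh
Step 2: DROP seq=2012 -> fresh
Step 3: SEND seq=2161 -> fresh
Step 4: SEND seq=2012 -> retransmit
Step 5: SEND seq=2295 -> fresh
Step 6: SEND seq=2420 -> fresh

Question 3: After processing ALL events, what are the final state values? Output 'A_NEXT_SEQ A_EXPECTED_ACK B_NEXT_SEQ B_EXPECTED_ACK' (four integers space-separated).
After event 0: A_seq=5000 A_ack=2000 B_seq=2000 B_ack=5000
After event 1: A_seq=5000 A_ack=2012 B_seq=2012 B_ack=5000
After event 2: A_seq=5000 A_ack=2012 B_seq=2161 B_ack=5000
After event 3: A_seq=5000 A_ack=2012 B_seq=2295 B_ack=5000
After event 4: A_seq=5000 A_ack=2295 B_seq=2295 B_ack=5000
After event 5: A_seq=5000 A_ack=2420 B_seq=2420 B_ack=5000
After event 6: A_seq=5000 A_ack=2619 B_seq=2619 B_ack=5000

Answer: 5000 2619 2619 5000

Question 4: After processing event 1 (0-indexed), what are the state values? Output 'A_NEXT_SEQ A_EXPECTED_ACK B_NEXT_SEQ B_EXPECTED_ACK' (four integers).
After event 0: A_seq=5000 A_ack=2000 B_seq=2000 B_ack=5000
After event 1: A_seq=5000 A_ack=2012 B_seq=2012 B_ack=5000

5000 2012 2012 5000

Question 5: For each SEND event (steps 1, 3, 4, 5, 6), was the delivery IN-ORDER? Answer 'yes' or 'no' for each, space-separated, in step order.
Step 1: SEND seq=2000 -> in-order
Step 3: SEND seq=2161 -> out-of-order
Step 4: SEND seq=2012 -> in-order
Step 5: SEND seq=2295 -> in-order
Step 6: SEND seq=2420 -> in-order

Answer: yes no yes yes yes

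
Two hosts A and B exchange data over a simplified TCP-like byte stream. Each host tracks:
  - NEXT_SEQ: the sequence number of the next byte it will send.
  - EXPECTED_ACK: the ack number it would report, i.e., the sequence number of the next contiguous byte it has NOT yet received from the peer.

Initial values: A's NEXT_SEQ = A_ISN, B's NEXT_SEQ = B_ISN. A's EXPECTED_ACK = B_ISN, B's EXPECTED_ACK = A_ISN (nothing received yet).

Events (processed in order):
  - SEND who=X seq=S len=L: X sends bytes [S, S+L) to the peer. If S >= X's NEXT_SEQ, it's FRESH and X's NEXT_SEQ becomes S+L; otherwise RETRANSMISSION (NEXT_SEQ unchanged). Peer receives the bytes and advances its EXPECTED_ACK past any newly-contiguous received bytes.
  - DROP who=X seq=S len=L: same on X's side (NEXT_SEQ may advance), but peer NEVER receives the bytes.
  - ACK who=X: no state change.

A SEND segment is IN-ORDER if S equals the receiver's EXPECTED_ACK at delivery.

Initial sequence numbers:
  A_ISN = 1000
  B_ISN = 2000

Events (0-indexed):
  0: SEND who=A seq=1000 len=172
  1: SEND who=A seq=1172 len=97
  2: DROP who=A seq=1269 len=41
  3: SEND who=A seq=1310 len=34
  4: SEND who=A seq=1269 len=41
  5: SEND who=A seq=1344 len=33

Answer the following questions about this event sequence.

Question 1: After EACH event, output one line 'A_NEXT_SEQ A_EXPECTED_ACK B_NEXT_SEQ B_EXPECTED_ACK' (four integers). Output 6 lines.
1172 2000 2000 1172
1269 2000 2000 1269
1310 2000 2000 1269
1344 2000 2000 1269
1344 2000 2000 1344
1377 2000 2000 1377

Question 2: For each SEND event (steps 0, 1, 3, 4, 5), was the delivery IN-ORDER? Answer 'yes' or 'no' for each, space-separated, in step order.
Answer: yes yes no yes yes

Derivation:
Step 0: SEND seq=1000 -> in-order
Step 1: SEND seq=1172 -> in-order
Step 3: SEND seq=1310 -> out-of-order
Step 4: SEND seq=1269 -> in-order
Step 5: SEND seq=1344 -> in-order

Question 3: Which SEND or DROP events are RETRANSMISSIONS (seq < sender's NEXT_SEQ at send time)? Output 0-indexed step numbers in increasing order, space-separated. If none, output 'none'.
Answer: 4

Derivation:
Step 0: SEND seq=1000 -> fresh
Step 1: SEND seq=1172 -> fresh
Step 2: DROP seq=1269 -> fresh
Step 3: SEND seq=1310 -> fresh
Step 4: SEND seq=1269 -> retransmit
Step 5: SEND seq=1344 -> fresh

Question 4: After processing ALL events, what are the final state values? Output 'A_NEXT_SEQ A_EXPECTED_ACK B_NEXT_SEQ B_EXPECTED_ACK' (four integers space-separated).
After event 0: A_seq=1172 A_ack=2000 B_seq=2000 B_ack=1172
After event 1: A_seq=1269 A_ack=2000 B_seq=2000 B_ack=1269
After event 2: A_seq=1310 A_ack=2000 B_seq=2000 B_ack=1269
After event 3: A_seq=1344 A_ack=2000 B_seq=2000 B_ack=1269
After event 4: A_seq=1344 A_ack=2000 B_seq=2000 B_ack=1344
After event 5: A_seq=1377 A_ack=2000 B_seq=2000 B_ack=1377

Answer: 1377 2000 2000 1377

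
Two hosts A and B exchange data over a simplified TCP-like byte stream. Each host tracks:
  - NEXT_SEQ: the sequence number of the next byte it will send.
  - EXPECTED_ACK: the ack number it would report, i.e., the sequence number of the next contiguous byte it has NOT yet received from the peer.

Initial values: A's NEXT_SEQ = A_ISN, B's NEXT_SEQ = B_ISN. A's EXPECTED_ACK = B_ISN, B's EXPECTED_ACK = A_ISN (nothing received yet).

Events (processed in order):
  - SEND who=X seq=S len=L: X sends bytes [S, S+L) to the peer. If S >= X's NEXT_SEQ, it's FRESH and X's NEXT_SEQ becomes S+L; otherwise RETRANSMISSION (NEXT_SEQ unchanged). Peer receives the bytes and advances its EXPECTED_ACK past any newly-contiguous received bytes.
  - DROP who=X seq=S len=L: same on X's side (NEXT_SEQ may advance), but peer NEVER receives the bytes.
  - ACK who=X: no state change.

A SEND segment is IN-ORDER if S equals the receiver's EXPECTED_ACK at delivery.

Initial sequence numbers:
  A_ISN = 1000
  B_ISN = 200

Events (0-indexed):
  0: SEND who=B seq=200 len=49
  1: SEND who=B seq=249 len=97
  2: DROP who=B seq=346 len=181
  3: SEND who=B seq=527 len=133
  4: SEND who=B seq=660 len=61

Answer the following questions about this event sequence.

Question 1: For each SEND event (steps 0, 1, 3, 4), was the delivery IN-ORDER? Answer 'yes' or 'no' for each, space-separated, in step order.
Step 0: SEND seq=200 -> in-order
Step 1: SEND seq=249 -> in-order
Step 3: SEND seq=527 -> out-of-order
Step 4: SEND seq=660 -> out-of-order

Answer: yes yes no no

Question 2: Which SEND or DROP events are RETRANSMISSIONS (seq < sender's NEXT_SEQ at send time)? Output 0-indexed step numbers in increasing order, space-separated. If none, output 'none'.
Step 0: SEND seq=200 -> fresh
Step 1: SEND seq=249 -> fresh
Step 2: DROP seq=346 -> fresh
Step 3: SEND seq=527 -> fresh
Step 4: SEND seq=660 -> fresh

Answer: none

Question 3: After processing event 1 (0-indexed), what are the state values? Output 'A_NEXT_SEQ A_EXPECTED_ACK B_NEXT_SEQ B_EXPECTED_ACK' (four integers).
After event 0: A_seq=1000 A_ack=249 B_seq=249 B_ack=1000
After event 1: A_seq=1000 A_ack=346 B_seq=346 B_ack=1000

1000 346 346 1000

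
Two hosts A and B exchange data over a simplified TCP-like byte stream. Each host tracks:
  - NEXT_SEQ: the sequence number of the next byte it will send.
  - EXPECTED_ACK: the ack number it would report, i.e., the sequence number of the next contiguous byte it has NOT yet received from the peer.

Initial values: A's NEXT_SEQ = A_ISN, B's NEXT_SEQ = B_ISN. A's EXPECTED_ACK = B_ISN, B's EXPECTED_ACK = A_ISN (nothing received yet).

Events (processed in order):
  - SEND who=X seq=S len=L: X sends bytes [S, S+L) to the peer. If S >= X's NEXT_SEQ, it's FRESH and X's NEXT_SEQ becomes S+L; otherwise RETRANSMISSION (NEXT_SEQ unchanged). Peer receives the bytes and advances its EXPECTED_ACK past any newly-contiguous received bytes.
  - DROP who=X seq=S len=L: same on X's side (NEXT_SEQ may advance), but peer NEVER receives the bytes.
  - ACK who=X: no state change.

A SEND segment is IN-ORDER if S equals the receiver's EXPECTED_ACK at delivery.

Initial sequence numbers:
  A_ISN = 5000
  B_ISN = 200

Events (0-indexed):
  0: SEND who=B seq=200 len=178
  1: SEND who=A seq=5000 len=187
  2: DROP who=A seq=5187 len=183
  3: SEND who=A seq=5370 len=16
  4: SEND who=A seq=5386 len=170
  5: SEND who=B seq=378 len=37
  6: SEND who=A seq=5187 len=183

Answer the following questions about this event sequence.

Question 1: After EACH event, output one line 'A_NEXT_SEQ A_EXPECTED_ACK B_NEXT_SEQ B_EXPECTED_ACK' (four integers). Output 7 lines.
5000 378 378 5000
5187 378 378 5187
5370 378 378 5187
5386 378 378 5187
5556 378 378 5187
5556 415 415 5187
5556 415 415 5556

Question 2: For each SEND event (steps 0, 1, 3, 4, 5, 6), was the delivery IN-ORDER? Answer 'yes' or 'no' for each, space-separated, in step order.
Step 0: SEND seq=200 -> in-order
Step 1: SEND seq=5000 -> in-order
Step 3: SEND seq=5370 -> out-of-order
Step 4: SEND seq=5386 -> out-of-order
Step 5: SEND seq=378 -> in-order
Step 6: SEND seq=5187 -> in-order

Answer: yes yes no no yes yes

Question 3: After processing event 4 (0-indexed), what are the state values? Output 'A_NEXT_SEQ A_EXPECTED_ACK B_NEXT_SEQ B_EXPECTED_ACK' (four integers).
After event 0: A_seq=5000 A_ack=378 B_seq=378 B_ack=5000
After event 1: A_seq=5187 A_ack=378 B_seq=378 B_ack=5187
After event 2: A_seq=5370 A_ack=378 B_seq=378 B_ack=5187
After event 3: A_seq=5386 A_ack=378 B_seq=378 B_ack=5187
After event 4: A_seq=5556 A_ack=378 B_seq=378 B_ack=5187

5556 378 378 5187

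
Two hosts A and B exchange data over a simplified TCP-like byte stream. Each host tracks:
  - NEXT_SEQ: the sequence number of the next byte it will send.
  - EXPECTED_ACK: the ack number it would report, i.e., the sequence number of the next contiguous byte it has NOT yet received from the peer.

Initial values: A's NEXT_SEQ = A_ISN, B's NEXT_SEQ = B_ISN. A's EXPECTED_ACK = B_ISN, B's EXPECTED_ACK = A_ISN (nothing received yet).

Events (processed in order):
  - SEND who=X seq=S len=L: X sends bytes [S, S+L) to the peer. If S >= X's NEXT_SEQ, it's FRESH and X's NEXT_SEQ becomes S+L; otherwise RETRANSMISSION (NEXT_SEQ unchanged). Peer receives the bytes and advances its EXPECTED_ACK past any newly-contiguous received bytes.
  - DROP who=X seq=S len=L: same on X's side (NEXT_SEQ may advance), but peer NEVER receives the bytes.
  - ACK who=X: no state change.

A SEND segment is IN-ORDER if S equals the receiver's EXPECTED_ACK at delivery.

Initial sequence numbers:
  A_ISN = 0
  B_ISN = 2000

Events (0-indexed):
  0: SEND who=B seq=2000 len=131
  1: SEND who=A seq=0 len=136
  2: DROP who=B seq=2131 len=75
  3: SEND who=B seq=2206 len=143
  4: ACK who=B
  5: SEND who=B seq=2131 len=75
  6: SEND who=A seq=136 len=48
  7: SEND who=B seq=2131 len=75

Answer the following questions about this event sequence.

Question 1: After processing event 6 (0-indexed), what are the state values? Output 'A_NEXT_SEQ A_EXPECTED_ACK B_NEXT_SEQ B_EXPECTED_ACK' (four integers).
After event 0: A_seq=0 A_ack=2131 B_seq=2131 B_ack=0
After event 1: A_seq=136 A_ack=2131 B_seq=2131 B_ack=136
After event 2: A_seq=136 A_ack=2131 B_seq=2206 B_ack=136
After event 3: A_seq=136 A_ack=2131 B_seq=2349 B_ack=136
After event 4: A_seq=136 A_ack=2131 B_seq=2349 B_ack=136
After event 5: A_seq=136 A_ack=2349 B_seq=2349 B_ack=136
After event 6: A_seq=184 A_ack=2349 B_seq=2349 B_ack=184

184 2349 2349 184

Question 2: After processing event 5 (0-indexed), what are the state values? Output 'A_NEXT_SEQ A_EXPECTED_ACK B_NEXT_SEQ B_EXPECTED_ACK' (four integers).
After event 0: A_seq=0 A_ack=2131 B_seq=2131 B_ack=0
After event 1: A_seq=136 A_ack=2131 B_seq=2131 B_ack=136
After event 2: A_seq=136 A_ack=2131 B_seq=2206 B_ack=136
After event 3: A_seq=136 A_ack=2131 B_seq=2349 B_ack=136
After event 4: A_seq=136 A_ack=2131 B_seq=2349 B_ack=136
After event 5: A_seq=136 A_ack=2349 B_seq=2349 B_ack=136

136 2349 2349 136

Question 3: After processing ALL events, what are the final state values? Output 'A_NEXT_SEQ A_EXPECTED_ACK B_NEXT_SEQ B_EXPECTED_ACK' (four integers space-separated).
After event 0: A_seq=0 A_ack=2131 B_seq=2131 B_ack=0
After event 1: A_seq=136 A_ack=2131 B_seq=2131 B_ack=136
After event 2: A_seq=136 A_ack=2131 B_seq=2206 B_ack=136
After event 3: A_seq=136 A_ack=2131 B_seq=2349 B_ack=136
After event 4: A_seq=136 A_ack=2131 B_seq=2349 B_ack=136
After event 5: A_seq=136 A_ack=2349 B_seq=2349 B_ack=136
After event 6: A_seq=184 A_ack=2349 B_seq=2349 B_ack=184
After event 7: A_seq=184 A_ack=2349 B_seq=2349 B_ack=184

Answer: 184 2349 2349 184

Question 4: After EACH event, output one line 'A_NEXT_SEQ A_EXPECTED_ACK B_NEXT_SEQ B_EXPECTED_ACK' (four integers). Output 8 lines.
0 2131 2131 0
136 2131 2131 136
136 2131 2206 136
136 2131 2349 136
136 2131 2349 136
136 2349 2349 136
184 2349 2349 184
184 2349 2349 184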